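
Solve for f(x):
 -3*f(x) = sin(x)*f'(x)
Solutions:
 f(x) = C1*(cos(x) + 1)^(3/2)/(cos(x) - 1)^(3/2)


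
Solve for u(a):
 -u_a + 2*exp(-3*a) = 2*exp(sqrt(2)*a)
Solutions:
 u(a) = C1 - sqrt(2)*exp(sqrt(2)*a) - 2*exp(-3*a)/3


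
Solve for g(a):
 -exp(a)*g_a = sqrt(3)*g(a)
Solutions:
 g(a) = C1*exp(sqrt(3)*exp(-a))


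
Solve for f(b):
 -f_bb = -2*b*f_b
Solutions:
 f(b) = C1 + C2*erfi(b)


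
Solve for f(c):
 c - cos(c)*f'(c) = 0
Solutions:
 f(c) = C1 + Integral(c/cos(c), c)


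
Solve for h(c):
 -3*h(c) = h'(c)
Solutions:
 h(c) = C1*exp(-3*c)


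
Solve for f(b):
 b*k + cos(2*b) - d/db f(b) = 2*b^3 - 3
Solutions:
 f(b) = C1 - b^4/2 + b^2*k/2 + 3*b + sin(2*b)/2


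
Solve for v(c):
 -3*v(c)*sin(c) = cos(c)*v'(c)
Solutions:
 v(c) = C1*cos(c)^3


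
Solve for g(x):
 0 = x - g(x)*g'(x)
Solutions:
 g(x) = -sqrt(C1 + x^2)
 g(x) = sqrt(C1 + x^2)


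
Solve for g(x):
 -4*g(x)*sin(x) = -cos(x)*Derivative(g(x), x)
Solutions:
 g(x) = C1/cos(x)^4


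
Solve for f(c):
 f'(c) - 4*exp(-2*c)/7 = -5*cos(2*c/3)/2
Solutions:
 f(c) = C1 - 15*sin(2*c/3)/4 - 2*exp(-2*c)/7


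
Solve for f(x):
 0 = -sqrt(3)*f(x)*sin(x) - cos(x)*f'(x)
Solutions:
 f(x) = C1*cos(x)^(sqrt(3))


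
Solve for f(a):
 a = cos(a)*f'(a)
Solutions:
 f(a) = C1 + Integral(a/cos(a), a)


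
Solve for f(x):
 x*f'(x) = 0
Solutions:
 f(x) = C1


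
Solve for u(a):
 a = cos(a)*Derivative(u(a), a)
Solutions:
 u(a) = C1 + Integral(a/cos(a), a)


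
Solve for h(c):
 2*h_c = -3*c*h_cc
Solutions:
 h(c) = C1 + C2*c^(1/3)


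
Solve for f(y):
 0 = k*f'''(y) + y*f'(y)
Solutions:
 f(y) = C1 + Integral(C2*airyai(y*(-1/k)^(1/3)) + C3*airybi(y*(-1/k)^(1/3)), y)


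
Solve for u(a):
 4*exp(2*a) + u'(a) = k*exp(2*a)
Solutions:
 u(a) = C1 + k*exp(2*a)/2 - 2*exp(2*a)


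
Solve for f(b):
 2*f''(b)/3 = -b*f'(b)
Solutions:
 f(b) = C1 + C2*erf(sqrt(3)*b/2)


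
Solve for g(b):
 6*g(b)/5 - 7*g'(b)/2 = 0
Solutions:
 g(b) = C1*exp(12*b/35)


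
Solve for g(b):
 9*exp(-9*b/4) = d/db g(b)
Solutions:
 g(b) = C1 - 4*exp(-9*b/4)


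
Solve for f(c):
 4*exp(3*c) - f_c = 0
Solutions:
 f(c) = C1 + 4*exp(3*c)/3


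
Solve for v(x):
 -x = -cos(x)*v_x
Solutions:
 v(x) = C1 + Integral(x/cos(x), x)


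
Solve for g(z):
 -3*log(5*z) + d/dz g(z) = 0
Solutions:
 g(z) = C1 + 3*z*log(z) - 3*z + z*log(125)


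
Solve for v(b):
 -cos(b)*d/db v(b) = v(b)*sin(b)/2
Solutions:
 v(b) = C1*sqrt(cos(b))


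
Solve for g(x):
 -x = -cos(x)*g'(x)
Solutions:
 g(x) = C1 + Integral(x/cos(x), x)


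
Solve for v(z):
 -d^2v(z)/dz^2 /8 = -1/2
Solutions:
 v(z) = C1 + C2*z + 2*z^2


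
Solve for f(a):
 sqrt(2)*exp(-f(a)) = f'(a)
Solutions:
 f(a) = log(C1 + sqrt(2)*a)


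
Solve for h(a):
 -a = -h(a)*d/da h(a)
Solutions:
 h(a) = -sqrt(C1 + a^2)
 h(a) = sqrt(C1 + a^2)


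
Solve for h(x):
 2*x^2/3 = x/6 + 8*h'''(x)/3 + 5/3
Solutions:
 h(x) = C1 + C2*x + C3*x^2 + x^5/240 - x^4/384 - 5*x^3/48


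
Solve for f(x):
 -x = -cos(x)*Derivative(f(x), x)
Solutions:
 f(x) = C1 + Integral(x/cos(x), x)


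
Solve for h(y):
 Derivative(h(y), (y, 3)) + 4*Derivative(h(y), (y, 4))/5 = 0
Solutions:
 h(y) = C1 + C2*y + C3*y^2 + C4*exp(-5*y/4)


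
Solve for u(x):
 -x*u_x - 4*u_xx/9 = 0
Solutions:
 u(x) = C1 + C2*erf(3*sqrt(2)*x/4)


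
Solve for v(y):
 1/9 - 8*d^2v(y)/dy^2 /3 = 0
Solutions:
 v(y) = C1 + C2*y + y^2/48


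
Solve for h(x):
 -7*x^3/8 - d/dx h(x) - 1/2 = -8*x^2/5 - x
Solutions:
 h(x) = C1 - 7*x^4/32 + 8*x^3/15 + x^2/2 - x/2


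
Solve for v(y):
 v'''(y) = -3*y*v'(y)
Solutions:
 v(y) = C1 + Integral(C2*airyai(-3^(1/3)*y) + C3*airybi(-3^(1/3)*y), y)


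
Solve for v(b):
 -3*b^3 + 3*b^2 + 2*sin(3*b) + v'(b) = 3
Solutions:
 v(b) = C1 + 3*b^4/4 - b^3 + 3*b + 2*cos(3*b)/3


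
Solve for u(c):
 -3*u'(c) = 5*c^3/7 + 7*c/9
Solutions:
 u(c) = C1 - 5*c^4/84 - 7*c^2/54


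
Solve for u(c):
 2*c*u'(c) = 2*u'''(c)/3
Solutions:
 u(c) = C1 + Integral(C2*airyai(3^(1/3)*c) + C3*airybi(3^(1/3)*c), c)


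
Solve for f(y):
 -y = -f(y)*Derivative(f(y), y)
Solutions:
 f(y) = -sqrt(C1 + y^2)
 f(y) = sqrt(C1 + y^2)


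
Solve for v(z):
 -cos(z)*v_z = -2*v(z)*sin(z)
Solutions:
 v(z) = C1/cos(z)^2


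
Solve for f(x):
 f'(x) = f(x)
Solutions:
 f(x) = C1*exp(x)


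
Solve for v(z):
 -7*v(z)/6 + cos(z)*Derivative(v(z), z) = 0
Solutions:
 v(z) = C1*(sin(z) + 1)^(7/12)/(sin(z) - 1)^(7/12)


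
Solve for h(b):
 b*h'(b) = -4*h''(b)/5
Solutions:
 h(b) = C1 + C2*erf(sqrt(10)*b/4)


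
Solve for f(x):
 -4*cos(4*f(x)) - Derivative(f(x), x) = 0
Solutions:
 f(x) = -asin((C1 + exp(32*x))/(C1 - exp(32*x)))/4 + pi/4
 f(x) = asin((C1 + exp(32*x))/(C1 - exp(32*x)))/4


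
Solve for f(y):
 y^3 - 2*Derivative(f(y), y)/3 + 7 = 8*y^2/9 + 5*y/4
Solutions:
 f(y) = C1 + 3*y^4/8 - 4*y^3/9 - 15*y^2/16 + 21*y/2


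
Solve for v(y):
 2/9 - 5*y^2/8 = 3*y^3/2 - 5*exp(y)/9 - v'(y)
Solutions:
 v(y) = C1 + 3*y^4/8 + 5*y^3/24 - 2*y/9 - 5*exp(y)/9


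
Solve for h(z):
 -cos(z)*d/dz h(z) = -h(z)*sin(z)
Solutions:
 h(z) = C1/cos(z)


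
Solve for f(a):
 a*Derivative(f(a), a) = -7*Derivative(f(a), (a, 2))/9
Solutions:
 f(a) = C1 + C2*erf(3*sqrt(14)*a/14)


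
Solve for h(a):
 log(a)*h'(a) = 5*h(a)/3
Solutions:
 h(a) = C1*exp(5*li(a)/3)


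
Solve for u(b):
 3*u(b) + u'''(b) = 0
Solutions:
 u(b) = C3*exp(-3^(1/3)*b) + (C1*sin(3^(5/6)*b/2) + C2*cos(3^(5/6)*b/2))*exp(3^(1/3)*b/2)


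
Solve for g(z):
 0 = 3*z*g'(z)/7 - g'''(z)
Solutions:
 g(z) = C1 + Integral(C2*airyai(3^(1/3)*7^(2/3)*z/7) + C3*airybi(3^(1/3)*7^(2/3)*z/7), z)


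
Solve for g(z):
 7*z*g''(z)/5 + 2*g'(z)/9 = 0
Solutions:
 g(z) = C1 + C2*z^(53/63)


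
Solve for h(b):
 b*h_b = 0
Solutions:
 h(b) = C1


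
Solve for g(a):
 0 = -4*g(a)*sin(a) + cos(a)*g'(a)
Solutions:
 g(a) = C1/cos(a)^4


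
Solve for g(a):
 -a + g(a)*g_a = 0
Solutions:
 g(a) = -sqrt(C1 + a^2)
 g(a) = sqrt(C1 + a^2)


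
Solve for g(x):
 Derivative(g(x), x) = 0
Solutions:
 g(x) = C1


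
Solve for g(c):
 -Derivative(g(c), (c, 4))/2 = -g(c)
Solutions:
 g(c) = C1*exp(-2^(1/4)*c) + C2*exp(2^(1/4)*c) + C3*sin(2^(1/4)*c) + C4*cos(2^(1/4)*c)


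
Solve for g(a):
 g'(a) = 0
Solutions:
 g(a) = C1


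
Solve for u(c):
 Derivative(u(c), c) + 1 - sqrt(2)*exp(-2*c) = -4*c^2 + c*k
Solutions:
 u(c) = C1 - 4*c^3/3 + c^2*k/2 - c - sqrt(2)*exp(-2*c)/2


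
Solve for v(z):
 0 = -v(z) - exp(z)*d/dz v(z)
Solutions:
 v(z) = C1*exp(exp(-z))


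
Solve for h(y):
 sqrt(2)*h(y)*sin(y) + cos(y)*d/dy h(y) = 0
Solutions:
 h(y) = C1*cos(y)^(sqrt(2))


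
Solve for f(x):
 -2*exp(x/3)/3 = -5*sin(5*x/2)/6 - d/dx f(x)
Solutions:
 f(x) = C1 + 2*exp(x/3) + cos(5*x/2)/3


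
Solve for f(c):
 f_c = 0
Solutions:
 f(c) = C1


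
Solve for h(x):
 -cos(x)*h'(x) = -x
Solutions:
 h(x) = C1 + Integral(x/cos(x), x)


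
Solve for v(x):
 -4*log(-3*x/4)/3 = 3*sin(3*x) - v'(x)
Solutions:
 v(x) = C1 + 4*x*log(-x)/3 - 3*x*log(2) - 4*x/3 + x*log(6)/3 + x*log(3) - cos(3*x)


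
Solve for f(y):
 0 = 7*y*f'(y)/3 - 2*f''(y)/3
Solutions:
 f(y) = C1 + C2*erfi(sqrt(7)*y/2)


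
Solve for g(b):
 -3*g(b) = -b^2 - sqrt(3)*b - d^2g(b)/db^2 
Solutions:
 g(b) = C1*exp(-sqrt(3)*b) + C2*exp(sqrt(3)*b) + b^2/3 + sqrt(3)*b/3 + 2/9


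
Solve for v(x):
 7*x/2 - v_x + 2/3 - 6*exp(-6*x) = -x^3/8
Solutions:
 v(x) = C1 + x^4/32 + 7*x^2/4 + 2*x/3 + exp(-6*x)


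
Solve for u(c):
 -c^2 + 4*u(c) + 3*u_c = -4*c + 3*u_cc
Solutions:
 u(c) = C1*exp(c*(3 - sqrt(57))/6) + C2*exp(c*(3 + sqrt(57))/6) + c^2/4 - 11*c/8 + 45/32


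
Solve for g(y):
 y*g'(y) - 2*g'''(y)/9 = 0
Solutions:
 g(y) = C1 + Integral(C2*airyai(6^(2/3)*y/2) + C3*airybi(6^(2/3)*y/2), y)


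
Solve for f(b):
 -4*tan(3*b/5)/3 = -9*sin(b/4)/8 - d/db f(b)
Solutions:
 f(b) = C1 - 20*log(cos(3*b/5))/9 + 9*cos(b/4)/2


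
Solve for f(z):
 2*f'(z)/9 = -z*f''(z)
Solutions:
 f(z) = C1 + C2*z^(7/9)


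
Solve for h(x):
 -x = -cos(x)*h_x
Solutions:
 h(x) = C1 + Integral(x/cos(x), x)


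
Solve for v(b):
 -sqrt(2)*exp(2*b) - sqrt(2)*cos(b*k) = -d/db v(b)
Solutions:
 v(b) = C1 + sqrt(2)*exp(2*b)/2 + sqrt(2)*sin(b*k)/k


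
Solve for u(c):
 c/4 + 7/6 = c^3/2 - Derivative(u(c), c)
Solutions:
 u(c) = C1 + c^4/8 - c^2/8 - 7*c/6


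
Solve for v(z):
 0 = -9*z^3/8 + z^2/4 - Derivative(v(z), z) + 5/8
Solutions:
 v(z) = C1 - 9*z^4/32 + z^3/12 + 5*z/8


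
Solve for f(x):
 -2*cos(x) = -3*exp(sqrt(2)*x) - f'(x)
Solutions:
 f(x) = C1 - 3*sqrt(2)*exp(sqrt(2)*x)/2 + 2*sin(x)


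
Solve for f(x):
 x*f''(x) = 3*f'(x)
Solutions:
 f(x) = C1 + C2*x^4


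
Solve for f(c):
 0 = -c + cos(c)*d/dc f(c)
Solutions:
 f(c) = C1 + Integral(c/cos(c), c)


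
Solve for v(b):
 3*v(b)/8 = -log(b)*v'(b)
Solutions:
 v(b) = C1*exp(-3*li(b)/8)


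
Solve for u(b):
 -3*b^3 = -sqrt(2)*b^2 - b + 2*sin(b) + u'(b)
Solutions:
 u(b) = C1 - 3*b^4/4 + sqrt(2)*b^3/3 + b^2/2 + 2*cos(b)


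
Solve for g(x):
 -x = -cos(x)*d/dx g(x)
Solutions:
 g(x) = C1 + Integral(x/cos(x), x)


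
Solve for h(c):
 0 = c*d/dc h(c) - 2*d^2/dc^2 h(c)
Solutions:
 h(c) = C1 + C2*erfi(c/2)


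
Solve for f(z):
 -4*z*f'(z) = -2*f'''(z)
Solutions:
 f(z) = C1 + Integral(C2*airyai(2^(1/3)*z) + C3*airybi(2^(1/3)*z), z)


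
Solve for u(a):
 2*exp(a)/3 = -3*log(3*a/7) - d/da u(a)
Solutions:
 u(a) = C1 - 3*a*log(a) + 3*a*(-log(3) + 1 + log(7)) - 2*exp(a)/3


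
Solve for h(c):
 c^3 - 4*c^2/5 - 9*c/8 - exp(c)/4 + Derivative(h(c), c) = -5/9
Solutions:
 h(c) = C1 - c^4/4 + 4*c^3/15 + 9*c^2/16 - 5*c/9 + exp(c)/4


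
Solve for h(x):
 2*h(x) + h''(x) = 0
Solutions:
 h(x) = C1*sin(sqrt(2)*x) + C2*cos(sqrt(2)*x)


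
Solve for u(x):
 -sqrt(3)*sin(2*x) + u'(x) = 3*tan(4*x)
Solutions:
 u(x) = C1 - 3*log(cos(4*x))/4 - sqrt(3)*cos(2*x)/2


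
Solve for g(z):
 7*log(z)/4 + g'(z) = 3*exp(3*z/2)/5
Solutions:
 g(z) = C1 - 7*z*log(z)/4 + 7*z/4 + 2*exp(3*z/2)/5


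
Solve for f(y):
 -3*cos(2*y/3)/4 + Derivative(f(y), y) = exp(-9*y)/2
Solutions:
 f(y) = C1 + 9*sin(2*y/3)/8 - exp(-9*y)/18


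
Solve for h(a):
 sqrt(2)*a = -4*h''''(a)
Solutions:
 h(a) = C1 + C2*a + C3*a^2 + C4*a^3 - sqrt(2)*a^5/480


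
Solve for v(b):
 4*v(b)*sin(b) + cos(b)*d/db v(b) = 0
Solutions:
 v(b) = C1*cos(b)^4


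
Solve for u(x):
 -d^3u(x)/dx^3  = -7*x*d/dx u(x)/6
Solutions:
 u(x) = C1 + Integral(C2*airyai(6^(2/3)*7^(1/3)*x/6) + C3*airybi(6^(2/3)*7^(1/3)*x/6), x)


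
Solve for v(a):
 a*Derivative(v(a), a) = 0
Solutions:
 v(a) = C1


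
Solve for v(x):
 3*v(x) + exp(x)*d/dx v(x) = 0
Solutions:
 v(x) = C1*exp(3*exp(-x))


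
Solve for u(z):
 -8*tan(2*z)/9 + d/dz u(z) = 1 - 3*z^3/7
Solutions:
 u(z) = C1 - 3*z^4/28 + z - 4*log(cos(2*z))/9


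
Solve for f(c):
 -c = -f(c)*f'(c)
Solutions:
 f(c) = -sqrt(C1 + c^2)
 f(c) = sqrt(C1 + c^2)


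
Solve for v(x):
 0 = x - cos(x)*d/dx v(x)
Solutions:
 v(x) = C1 + Integral(x/cos(x), x)


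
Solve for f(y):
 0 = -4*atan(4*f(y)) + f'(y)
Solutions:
 Integral(1/atan(4*_y), (_y, f(y))) = C1 + 4*y


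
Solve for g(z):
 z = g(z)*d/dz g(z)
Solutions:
 g(z) = -sqrt(C1 + z^2)
 g(z) = sqrt(C1 + z^2)


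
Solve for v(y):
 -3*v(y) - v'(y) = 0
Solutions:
 v(y) = C1*exp(-3*y)


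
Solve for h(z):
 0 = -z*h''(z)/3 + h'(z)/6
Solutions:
 h(z) = C1 + C2*z^(3/2)


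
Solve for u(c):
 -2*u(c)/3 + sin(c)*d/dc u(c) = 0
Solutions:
 u(c) = C1*(cos(c) - 1)^(1/3)/(cos(c) + 1)^(1/3)


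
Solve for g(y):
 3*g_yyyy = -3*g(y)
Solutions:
 g(y) = (C1*sin(sqrt(2)*y/2) + C2*cos(sqrt(2)*y/2))*exp(-sqrt(2)*y/2) + (C3*sin(sqrt(2)*y/2) + C4*cos(sqrt(2)*y/2))*exp(sqrt(2)*y/2)


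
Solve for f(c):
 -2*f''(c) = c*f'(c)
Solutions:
 f(c) = C1 + C2*erf(c/2)


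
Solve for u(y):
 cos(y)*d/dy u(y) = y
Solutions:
 u(y) = C1 + Integral(y/cos(y), y)


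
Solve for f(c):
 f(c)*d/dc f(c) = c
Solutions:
 f(c) = -sqrt(C1 + c^2)
 f(c) = sqrt(C1 + c^2)


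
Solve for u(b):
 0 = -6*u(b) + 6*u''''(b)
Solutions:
 u(b) = C1*exp(-b) + C2*exp(b) + C3*sin(b) + C4*cos(b)


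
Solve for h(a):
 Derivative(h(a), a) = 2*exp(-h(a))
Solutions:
 h(a) = log(C1 + 2*a)


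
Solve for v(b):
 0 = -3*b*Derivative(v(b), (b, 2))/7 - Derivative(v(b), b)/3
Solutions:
 v(b) = C1 + C2*b^(2/9)


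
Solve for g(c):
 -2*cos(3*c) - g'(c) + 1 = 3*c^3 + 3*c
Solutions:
 g(c) = C1 - 3*c^4/4 - 3*c^2/2 + c - 2*sin(3*c)/3


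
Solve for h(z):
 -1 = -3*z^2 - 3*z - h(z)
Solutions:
 h(z) = -3*z^2 - 3*z + 1


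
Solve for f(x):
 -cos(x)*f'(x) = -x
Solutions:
 f(x) = C1 + Integral(x/cos(x), x)


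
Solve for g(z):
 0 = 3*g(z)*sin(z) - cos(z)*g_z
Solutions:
 g(z) = C1/cos(z)^3


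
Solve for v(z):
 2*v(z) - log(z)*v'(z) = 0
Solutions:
 v(z) = C1*exp(2*li(z))


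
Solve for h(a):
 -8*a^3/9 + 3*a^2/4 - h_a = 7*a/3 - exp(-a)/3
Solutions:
 h(a) = C1 - 2*a^4/9 + a^3/4 - 7*a^2/6 - exp(-a)/3


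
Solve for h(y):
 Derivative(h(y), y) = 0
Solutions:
 h(y) = C1


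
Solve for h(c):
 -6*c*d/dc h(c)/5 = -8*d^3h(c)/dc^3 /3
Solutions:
 h(c) = C1 + Integral(C2*airyai(3^(2/3)*50^(1/3)*c/10) + C3*airybi(3^(2/3)*50^(1/3)*c/10), c)


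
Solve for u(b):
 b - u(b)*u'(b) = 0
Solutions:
 u(b) = -sqrt(C1 + b^2)
 u(b) = sqrt(C1 + b^2)


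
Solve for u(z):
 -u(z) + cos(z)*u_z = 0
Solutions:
 u(z) = C1*sqrt(sin(z) + 1)/sqrt(sin(z) - 1)


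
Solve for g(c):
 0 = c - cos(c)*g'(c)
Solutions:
 g(c) = C1 + Integral(c/cos(c), c)


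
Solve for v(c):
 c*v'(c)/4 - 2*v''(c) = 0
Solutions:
 v(c) = C1 + C2*erfi(c/4)


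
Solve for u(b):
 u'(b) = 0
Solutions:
 u(b) = C1


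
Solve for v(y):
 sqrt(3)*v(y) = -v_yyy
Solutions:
 v(y) = C3*exp(-3^(1/6)*y) + (C1*sin(3^(2/3)*y/2) + C2*cos(3^(2/3)*y/2))*exp(3^(1/6)*y/2)


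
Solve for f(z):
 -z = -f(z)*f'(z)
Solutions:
 f(z) = -sqrt(C1 + z^2)
 f(z) = sqrt(C1 + z^2)


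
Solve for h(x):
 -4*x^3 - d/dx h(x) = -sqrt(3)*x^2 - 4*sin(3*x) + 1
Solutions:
 h(x) = C1 - x^4 + sqrt(3)*x^3/3 - x - 4*cos(3*x)/3


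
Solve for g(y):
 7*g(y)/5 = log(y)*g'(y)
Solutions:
 g(y) = C1*exp(7*li(y)/5)


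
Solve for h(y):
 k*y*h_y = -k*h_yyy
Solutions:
 h(y) = C1 + Integral(C2*airyai(-y) + C3*airybi(-y), y)


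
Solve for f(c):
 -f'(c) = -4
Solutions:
 f(c) = C1 + 4*c


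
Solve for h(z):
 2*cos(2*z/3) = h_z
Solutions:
 h(z) = C1 + 3*sin(2*z/3)


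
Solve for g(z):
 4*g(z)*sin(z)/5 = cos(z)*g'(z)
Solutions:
 g(z) = C1/cos(z)^(4/5)


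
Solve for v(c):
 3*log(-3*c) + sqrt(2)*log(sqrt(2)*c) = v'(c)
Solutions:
 v(c) = C1 + c*(sqrt(2) + 3)*log(c) + c*(-3 - sqrt(2) + sqrt(2)*log(2)/2 + 3*log(3) + 3*I*pi)


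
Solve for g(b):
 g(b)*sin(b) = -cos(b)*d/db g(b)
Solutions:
 g(b) = C1*cos(b)


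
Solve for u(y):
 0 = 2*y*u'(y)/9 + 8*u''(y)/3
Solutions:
 u(y) = C1 + C2*erf(sqrt(6)*y/12)


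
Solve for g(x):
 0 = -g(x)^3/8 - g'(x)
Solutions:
 g(x) = -2*sqrt(-1/(C1 - x))
 g(x) = 2*sqrt(-1/(C1 - x))


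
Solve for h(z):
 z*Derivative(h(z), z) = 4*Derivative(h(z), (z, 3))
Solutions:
 h(z) = C1 + Integral(C2*airyai(2^(1/3)*z/2) + C3*airybi(2^(1/3)*z/2), z)


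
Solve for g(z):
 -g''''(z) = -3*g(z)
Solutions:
 g(z) = C1*exp(-3^(1/4)*z) + C2*exp(3^(1/4)*z) + C3*sin(3^(1/4)*z) + C4*cos(3^(1/4)*z)


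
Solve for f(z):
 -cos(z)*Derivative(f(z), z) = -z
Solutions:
 f(z) = C1 + Integral(z/cos(z), z)


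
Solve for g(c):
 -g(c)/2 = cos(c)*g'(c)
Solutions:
 g(c) = C1*(sin(c) - 1)^(1/4)/(sin(c) + 1)^(1/4)


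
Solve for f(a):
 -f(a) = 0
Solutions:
 f(a) = 0


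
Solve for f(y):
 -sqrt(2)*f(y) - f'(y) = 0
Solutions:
 f(y) = C1*exp(-sqrt(2)*y)


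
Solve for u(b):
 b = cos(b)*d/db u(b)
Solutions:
 u(b) = C1 + Integral(b/cos(b), b)


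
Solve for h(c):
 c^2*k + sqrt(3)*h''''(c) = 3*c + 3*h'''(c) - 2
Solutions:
 h(c) = C1 + C2*c + C3*c^2 + C4*exp(sqrt(3)*c) + c^5*k/180 + c^4*(2*sqrt(3)*k - 9)/216 + c^3*(2*k - 3*sqrt(3) + 6)/54


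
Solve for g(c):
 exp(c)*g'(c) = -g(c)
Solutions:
 g(c) = C1*exp(exp(-c))


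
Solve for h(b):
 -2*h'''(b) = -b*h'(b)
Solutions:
 h(b) = C1 + Integral(C2*airyai(2^(2/3)*b/2) + C3*airybi(2^(2/3)*b/2), b)


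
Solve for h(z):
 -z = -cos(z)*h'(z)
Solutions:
 h(z) = C1 + Integral(z/cos(z), z)


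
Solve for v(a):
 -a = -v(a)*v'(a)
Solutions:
 v(a) = -sqrt(C1 + a^2)
 v(a) = sqrt(C1 + a^2)


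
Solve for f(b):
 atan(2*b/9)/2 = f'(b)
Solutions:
 f(b) = C1 + b*atan(2*b/9)/2 - 9*log(4*b^2 + 81)/8


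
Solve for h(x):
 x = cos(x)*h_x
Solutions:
 h(x) = C1 + Integral(x/cos(x), x)


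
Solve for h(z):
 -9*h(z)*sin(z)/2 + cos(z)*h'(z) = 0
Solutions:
 h(z) = C1/cos(z)^(9/2)


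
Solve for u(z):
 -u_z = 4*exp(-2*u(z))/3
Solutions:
 u(z) = log(-sqrt(C1 - 24*z)) - log(3)
 u(z) = log(C1 - 24*z)/2 - log(3)


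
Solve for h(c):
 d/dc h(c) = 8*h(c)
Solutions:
 h(c) = C1*exp(8*c)


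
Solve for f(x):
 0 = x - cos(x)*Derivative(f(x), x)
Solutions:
 f(x) = C1 + Integral(x/cos(x), x)


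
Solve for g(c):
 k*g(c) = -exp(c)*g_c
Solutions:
 g(c) = C1*exp(k*exp(-c))


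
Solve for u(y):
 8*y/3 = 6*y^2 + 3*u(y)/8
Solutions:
 u(y) = 16*y*(4 - 9*y)/9


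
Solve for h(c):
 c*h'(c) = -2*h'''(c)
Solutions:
 h(c) = C1 + Integral(C2*airyai(-2^(2/3)*c/2) + C3*airybi(-2^(2/3)*c/2), c)


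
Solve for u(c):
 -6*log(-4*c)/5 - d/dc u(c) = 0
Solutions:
 u(c) = C1 - 6*c*log(-c)/5 + 6*c*(1 - 2*log(2))/5


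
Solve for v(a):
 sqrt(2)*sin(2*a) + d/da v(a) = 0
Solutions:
 v(a) = C1 + sqrt(2)*cos(2*a)/2


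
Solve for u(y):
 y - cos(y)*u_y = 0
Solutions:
 u(y) = C1 + Integral(y/cos(y), y)


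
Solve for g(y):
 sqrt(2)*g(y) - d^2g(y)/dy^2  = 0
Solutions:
 g(y) = C1*exp(-2^(1/4)*y) + C2*exp(2^(1/4)*y)


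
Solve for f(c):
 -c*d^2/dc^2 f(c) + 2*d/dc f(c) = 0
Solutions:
 f(c) = C1 + C2*c^3


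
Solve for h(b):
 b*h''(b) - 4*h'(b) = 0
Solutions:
 h(b) = C1 + C2*b^5


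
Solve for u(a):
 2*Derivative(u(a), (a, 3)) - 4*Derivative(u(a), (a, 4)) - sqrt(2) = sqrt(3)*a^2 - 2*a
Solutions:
 u(a) = C1 + C2*a + C3*a^2 + C4*exp(a/2) + sqrt(3)*a^5/120 + a^4*(-1 + 2*sqrt(3))/24 + a^3*(-4 + sqrt(2) + 8*sqrt(3))/12


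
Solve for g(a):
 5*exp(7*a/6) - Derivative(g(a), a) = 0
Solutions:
 g(a) = C1 + 30*exp(7*a/6)/7


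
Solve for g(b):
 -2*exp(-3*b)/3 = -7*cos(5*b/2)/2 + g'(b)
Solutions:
 g(b) = C1 + 7*sin(5*b/2)/5 + 2*exp(-3*b)/9


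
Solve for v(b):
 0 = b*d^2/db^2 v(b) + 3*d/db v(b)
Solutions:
 v(b) = C1 + C2/b^2


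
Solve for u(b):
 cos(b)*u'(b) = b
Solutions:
 u(b) = C1 + Integral(b/cos(b), b)


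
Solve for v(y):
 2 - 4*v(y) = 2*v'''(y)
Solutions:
 v(y) = C3*exp(-2^(1/3)*y) + (C1*sin(2^(1/3)*sqrt(3)*y/2) + C2*cos(2^(1/3)*sqrt(3)*y/2))*exp(2^(1/3)*y/2) + 1/2


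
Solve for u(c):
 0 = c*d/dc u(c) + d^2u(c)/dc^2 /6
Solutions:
 u(c) = C1 + C2*erf(sqrt(3)*c)


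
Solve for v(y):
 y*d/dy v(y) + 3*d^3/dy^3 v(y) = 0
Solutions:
 v(y) = C1 + Integral(C2*airyai(-3^(2/3)*y/3) + C3*airybi(-3^(2/3)*y/3), y)


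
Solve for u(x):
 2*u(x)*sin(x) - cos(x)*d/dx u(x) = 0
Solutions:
 u(x) = C1/cos(x)^2


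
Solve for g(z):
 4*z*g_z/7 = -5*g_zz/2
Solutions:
 g(z) = C1 + C2*erf(2*sqrt(35)*z/35)


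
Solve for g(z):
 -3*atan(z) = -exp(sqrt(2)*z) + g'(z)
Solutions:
 g(z) = C1 - 3*z*atan(z) + sqrt(2)*exp(sqrt(2)*z)/2 + 3*log(z^2 + 1)/2


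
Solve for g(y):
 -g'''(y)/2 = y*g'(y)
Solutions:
 g(y) = C1 + Integral(C2*airyai(-2^(1/3)*y) + C3*airybi(-2^(1/3)*y), y)


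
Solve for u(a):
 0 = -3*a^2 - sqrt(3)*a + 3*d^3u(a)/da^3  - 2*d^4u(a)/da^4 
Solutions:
 u(a) = C1 + C2*a + C3*a^2 + C4*exp(3*a/2) + a^5/60 + a^4*(sqrt(3) + 4)/72 + a^3*(sqrt(3) + 4)/27


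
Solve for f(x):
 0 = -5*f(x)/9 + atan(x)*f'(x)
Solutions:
 f(x) = C1*exp(5*Integral(1/atan(x), x)/9)


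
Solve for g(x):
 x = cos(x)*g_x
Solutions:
 g(x) = C1 + Integral(x/cos(x), x)


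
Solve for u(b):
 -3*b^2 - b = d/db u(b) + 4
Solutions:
 u(b) = C1 - b^3 - b^2/2 - 4*b


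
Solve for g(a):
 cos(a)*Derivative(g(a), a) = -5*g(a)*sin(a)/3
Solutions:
 g(a) = C1*cos(a)^(5/3)


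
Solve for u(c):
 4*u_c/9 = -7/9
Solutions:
 u(c) = C1 - 7*c/4


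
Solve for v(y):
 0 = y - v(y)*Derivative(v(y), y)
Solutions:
 v(y) = -sqrt(C1 + y^2)
 v(y) = sqrt(C1 + y^2)


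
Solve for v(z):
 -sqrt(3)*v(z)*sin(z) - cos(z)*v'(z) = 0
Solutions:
 v(z) = C1*cos(z)^(sqrt(3))


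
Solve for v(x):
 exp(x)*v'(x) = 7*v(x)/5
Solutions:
 v(x) = C1*exp(-7*exp(-x)/5)


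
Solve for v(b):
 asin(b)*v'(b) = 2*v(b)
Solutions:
 v(b) = C1*exp(2*Integral(1/asin(b), b))


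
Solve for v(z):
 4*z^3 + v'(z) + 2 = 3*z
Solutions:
 v(z) = C1 - z^4 + 3*z^2/2 - 2*z


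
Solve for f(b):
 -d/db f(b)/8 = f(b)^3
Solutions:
 f(b) = -sqrt(2)*sqrt(-1/(C1 - 8*b))/2
 f(b) = sqrt(2)*sqrt(-1/(C1 - 8*b))/2


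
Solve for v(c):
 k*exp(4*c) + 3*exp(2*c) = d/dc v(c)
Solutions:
 v(c) = C1 + k*exp(4*c)/4 + 3*exp(2*c)/2


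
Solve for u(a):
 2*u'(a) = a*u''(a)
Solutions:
 u(a) = C1 + C2*a^3


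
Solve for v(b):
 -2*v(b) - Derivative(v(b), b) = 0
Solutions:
 v(b) = C1*exp(-2*b)


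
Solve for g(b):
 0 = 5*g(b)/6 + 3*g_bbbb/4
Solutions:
 g(b) = (C1*sin(2^(3/4)*sqrt(3)*5^(1/4)*b/6) + C2*cos(2^(3/4)*sqrt(3)*5^(1/4)*b/6))*exp(-2^(3/4)*sqrt(3)*5^(1/4)*b/6) + (C3*sin(2^(3/4)*sqrt(3)*5^(1/4)*b/6) + C4*cos(2^(3/4)*sqrt(3)*5^(1/4)*b/6))*exp(2^(3/4)*sqrt(3)*5^(1/4)*b/6)


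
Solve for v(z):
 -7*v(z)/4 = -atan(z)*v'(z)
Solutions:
 v(z) = C1*exp(7*Integral(1/atan(z), z)/4)


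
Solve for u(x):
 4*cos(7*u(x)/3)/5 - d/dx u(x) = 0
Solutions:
 -4*x/5 - 3*log(sin(7*u(x)/3) - 1)/14 + 3*log(sin(7*u(x)/3) + 1)/14 = C1


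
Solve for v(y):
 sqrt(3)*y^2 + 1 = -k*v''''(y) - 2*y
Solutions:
 v(y) = C1 + C2*y + C3*y^2 + C4*y^3 - sqrt(3)*y^6/(360*k) - y^5/(60*k) - y^4/(24*k)


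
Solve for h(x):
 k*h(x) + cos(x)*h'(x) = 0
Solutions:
 h(x) = C1*exp(k*(log(sin(x) - 1) - log(sin(x) + 1))/2)


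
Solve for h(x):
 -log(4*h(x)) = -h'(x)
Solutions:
 -Integral(1/(log(_y) + 2*log(2)), (_y, h(x))) = C1 - x


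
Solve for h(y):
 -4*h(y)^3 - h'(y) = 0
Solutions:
 h(y) = -sqrt(2)*sqrt(-1/(C1 - 4*y))/2
 h(y) = sqrt(2)*sqrt(-1/(C1 - 4*y))/2


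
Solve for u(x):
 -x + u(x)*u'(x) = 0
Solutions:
 u(x) = -sqrt(C1 + x^2)
 u(x) = sqrt(C1 + x^2)


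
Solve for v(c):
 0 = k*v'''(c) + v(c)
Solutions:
 v(c) = C1*exp(c*(-1/k)^(1/3)) + C2*exp(c*(-1/k)^(1/3)*(-1 + sqrt(3)*I)/2) + C3*exp(-c*(-1/k)^(1/3)*(1 + sqrt(3)*I)/2)


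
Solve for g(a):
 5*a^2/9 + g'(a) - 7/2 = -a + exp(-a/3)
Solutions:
 g(a) = C1 - 5*a^3/27 - a^2/2 + 7*a/2 - 3*exp(-a/3)


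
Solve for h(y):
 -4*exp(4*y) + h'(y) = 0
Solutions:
 h(y) = C1 + exp(4*y)


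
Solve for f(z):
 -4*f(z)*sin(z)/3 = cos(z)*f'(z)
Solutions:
 f(z) = C1*cos(z)^(4/3)


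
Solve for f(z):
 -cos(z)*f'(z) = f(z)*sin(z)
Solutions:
 f(z) = C1*cos(z)


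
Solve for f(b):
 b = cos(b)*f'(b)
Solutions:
 f(b) = C1 + Integral(b/cos(b), b)


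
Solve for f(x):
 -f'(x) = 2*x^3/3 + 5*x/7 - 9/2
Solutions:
 f(x) = C1 - x^4/6 - 5*x^2/14 + 9*x/2


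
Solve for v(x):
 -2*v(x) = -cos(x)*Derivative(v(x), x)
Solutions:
 v(x) = C1*(sin(x) + 1)/(sin(x) - 1)


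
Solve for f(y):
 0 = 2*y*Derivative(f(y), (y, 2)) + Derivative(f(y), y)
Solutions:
 f(y) = C1 + C2*sqrt(y)


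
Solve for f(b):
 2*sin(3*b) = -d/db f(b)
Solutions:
 f(b) = C1 + 2*cos(3*b)/3


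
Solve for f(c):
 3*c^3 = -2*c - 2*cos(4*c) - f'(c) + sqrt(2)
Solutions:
 f(c) = C1 - 3*c^4/4 - c^2 + sqrt(2)*c - sin(4*c)/2


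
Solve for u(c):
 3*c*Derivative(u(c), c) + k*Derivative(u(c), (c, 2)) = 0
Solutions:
 u(c) = C1 + C2*sqrt(k)*erf(sqrt(6)*c*sqrt(1/k)/2)


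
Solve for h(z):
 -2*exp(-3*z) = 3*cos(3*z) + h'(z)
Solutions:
 h(z) = C1 - sin(3*z) + 2*exp(-3*z)/3


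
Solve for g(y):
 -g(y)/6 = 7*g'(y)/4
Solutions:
 g(y) = C1*exp(-2*y/21)


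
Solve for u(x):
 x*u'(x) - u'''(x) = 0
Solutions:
 u(x) = C1 + Integral(C2*airyai(x) + C3*airybi(x), x)


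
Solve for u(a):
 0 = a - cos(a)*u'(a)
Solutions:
 u(a) = C1 + Integral(a/cos(a), a)


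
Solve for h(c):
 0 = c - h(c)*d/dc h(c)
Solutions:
 h(c) = -sqrt(C1 + c^2)
 h(c) = sqrt(C1 + c^2)


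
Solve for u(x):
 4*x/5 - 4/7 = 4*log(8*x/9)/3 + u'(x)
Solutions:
 u(x) = C1 + 2*x^2/5 - 4*x*log(x)/3 - 4*x*log(2) + 16*x/21 + 8*x*log(3)/3


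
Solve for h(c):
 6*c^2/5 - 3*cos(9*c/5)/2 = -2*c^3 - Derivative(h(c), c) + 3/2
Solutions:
 h(c) = C1 - c^4/2 - 2*c^3/5 + 3*c/2 + 5*sin(9*c/5)/6


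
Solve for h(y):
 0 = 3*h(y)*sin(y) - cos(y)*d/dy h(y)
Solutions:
 h(y) = C1/cos(y)^3


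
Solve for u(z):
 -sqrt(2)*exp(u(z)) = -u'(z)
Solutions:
 u(z) = log(-1/(C1 + sqrt(2)*z))


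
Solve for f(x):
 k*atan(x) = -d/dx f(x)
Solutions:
 f(x) = C1 - k*(x*atan(x) - log(x^2 + 1)/2)


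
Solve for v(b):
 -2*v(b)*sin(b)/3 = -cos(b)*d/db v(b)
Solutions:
 v(b) = C1/cos(b)^(2/3)


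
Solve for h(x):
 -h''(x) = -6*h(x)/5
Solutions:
 h(x) = C1*exp(-sqrt(30)*x/5) + C2*exp(sqrt(30)*x/5)


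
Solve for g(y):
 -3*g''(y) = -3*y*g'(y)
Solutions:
 g(y) = C1 + C2*erfi(sqrt(2)*y/2)


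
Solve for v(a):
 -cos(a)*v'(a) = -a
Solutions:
 v(a) = C1 + Integral(a/cos(a), a)


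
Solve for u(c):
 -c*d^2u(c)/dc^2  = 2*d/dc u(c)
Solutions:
 u(c) = C1 + C2/c


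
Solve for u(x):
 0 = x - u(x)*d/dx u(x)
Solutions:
 u(x) = -sqrt(C1 + x^2)
 u(x) = sqrt(C1 + x^2)


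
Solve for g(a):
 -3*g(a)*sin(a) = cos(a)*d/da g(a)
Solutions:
 g(a) = C1*cos(a)^3


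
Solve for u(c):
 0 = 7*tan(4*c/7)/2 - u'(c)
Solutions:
 u(c) = C1 - 49*log(cos(4*c/7))/8


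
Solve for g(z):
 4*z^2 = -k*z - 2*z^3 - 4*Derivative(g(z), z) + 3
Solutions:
 g(z) = C1 - k*z^2/8 - z^4/8 - z^3/3 + 3*z/4


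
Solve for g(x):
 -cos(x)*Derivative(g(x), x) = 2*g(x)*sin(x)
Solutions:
 g(x) = C1*cos(x)^2


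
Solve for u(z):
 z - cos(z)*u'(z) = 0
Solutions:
 u(z) = C1 + Integral(z/cos(z), z)


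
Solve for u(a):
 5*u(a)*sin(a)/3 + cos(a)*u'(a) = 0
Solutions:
 u(a) = C1*cos(a)^(5/3)


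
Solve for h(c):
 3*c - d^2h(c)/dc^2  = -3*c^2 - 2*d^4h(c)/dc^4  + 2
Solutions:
 h(c) = C1 + C2*c + C3*exp(-sqrt(2)*c/2) + C4*exp(sqrt(2)*c/2) + c^4/4 + c^3/2 + 5*c^2


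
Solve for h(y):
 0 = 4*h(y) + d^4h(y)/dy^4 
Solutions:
 h(y) = (C1*sin(y) + C2*cos(y))*exp(-y) + (C3*sin(y) + C4*cos(y))*exp(y)


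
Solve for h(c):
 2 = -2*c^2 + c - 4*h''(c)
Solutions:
 h(c) = C1 + C2*c - c^4/24 + c^3/24 - c^2/4


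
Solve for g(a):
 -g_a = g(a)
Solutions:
 g(a) = C1*exp(-a)


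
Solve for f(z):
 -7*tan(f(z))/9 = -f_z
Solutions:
 f(z) = pi - asin(C1*exp(7*z/9))
 f(z) = asin(C1*exp(7*z/9))


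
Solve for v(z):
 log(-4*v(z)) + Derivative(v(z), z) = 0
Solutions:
 Integral(1/(log(-_y) + 2*log(2)), (_y, v(z))) = C1 - z


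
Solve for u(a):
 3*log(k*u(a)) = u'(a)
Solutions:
 li(k*u(a))/k = C1 + 3*a


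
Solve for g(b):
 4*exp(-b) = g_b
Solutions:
 g(b) = C1 - 4*exp(-b)


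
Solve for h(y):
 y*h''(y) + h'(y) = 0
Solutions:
 h(y) = C1 + C2*log(y)


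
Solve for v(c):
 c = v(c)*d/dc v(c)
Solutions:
 v(c) = -sqrt(C1 + c^2)
 v(c) = sqrt(C1 + c^2)


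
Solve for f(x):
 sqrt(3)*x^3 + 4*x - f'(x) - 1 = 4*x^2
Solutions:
 f(x) = C1 + sqrt(3)*x^4/4 - 4*x^3/3 + 2*x^2 - x


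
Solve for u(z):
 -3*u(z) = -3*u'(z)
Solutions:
 u(z) = C1*exp(z)


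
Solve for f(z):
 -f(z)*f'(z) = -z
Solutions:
 f(z) = -sqrt(C1 + z^2)
 f(z) = sqrt(C1 + z^2)


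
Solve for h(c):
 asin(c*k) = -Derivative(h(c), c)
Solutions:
 h(c) = C1 - Piecewise((c*asin(c*k) + sqrt(-c^2*k^2 + 1)/k, Ne(k, 0)), (0, True))


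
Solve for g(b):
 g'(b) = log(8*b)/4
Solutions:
 g(b) = C1 + b*log(b)/4 - b/4 + 3*b*log(2)/4


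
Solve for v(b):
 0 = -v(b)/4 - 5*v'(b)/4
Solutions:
 v(b) = C1*exp(-b/5)


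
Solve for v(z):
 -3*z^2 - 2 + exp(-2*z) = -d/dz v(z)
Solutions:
 v(z) = C1 + z^3 + 2*z + exp(-2*z)/2


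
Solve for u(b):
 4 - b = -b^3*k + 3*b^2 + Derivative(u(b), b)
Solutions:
 u(b) = C1 + b^4*k/4 - b^3 - b^2/2 + 4*b


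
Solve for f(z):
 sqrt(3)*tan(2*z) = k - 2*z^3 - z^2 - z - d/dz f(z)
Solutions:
 f(z) = C1 + k*z - z^4/2 - z^3/3 - z^2/2 + sqrt(3)*log(cos(2*z))/2


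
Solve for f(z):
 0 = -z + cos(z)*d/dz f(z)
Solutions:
 f(z) = C1 + Integral(z/cos(z), z)


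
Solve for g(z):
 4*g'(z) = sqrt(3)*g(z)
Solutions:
 g(z) = C1*exp(sqrt(3)*z/4)


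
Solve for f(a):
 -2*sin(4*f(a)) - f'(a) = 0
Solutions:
 f(a) = -acos((-C1 - exp(16*a))/(C1 - exp(16*a)))/4 + pi/2
 f(a) = acos((-C1 - exp(16*a))/(C1 - exp(16*a)))/4


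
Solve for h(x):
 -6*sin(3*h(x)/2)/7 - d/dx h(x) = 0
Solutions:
 6*x/7 + log(cos(3*h(x)/2) - 1)/3 - log(cos(3*h(x)/2) + 1)/3 = C1


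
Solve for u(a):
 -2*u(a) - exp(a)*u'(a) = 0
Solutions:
 u(a) = C1*exp(2*exp(-a))


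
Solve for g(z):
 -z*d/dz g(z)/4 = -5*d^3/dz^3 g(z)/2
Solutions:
 g(z) = C1 + Integral(C2*airyai(10^(2/3)*z/10) + C3*airybi(10^(2/3)*z/10), z)


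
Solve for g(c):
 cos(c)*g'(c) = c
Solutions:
 g(c) = C1 + Integral(c/cos(c), c)


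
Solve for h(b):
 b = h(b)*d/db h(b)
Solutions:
 h(b) = -sqrt(C1 + b^2)
 h(b) = sqrt(C1 + b^2)


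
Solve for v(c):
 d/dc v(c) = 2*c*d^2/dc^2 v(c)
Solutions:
 v(c) = C1 + C2*c^(3/2)


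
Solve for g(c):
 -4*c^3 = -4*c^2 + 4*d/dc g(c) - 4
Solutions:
 g(c) = C1 - c^4/4 + c^3/3 + c


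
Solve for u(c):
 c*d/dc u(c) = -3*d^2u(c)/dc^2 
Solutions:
 u(c) = C1 + C2*erf(sqrt(6)*c/6)


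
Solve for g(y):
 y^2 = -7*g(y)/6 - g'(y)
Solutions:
 g(y) = C1*exp(-7*y/6) - 6*y^2/7 + 72*y/49 - 432/343


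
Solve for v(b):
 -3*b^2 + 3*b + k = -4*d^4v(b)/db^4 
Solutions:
 v(b) = C1 + C2*b + C3*b^2 + C4*b^3 + b^6/480 - b^5/160 - b^4*k/96


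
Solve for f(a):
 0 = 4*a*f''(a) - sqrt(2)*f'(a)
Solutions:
 f(a) = C1 + C2*a^(sqrt(2)/4 + 1)


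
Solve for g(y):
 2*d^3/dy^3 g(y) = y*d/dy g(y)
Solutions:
 g(y) = C1 + Integral(C2*airyai(2^(2/3)*y/2) + C3*airybi(2^(2/3)*y/2), y)


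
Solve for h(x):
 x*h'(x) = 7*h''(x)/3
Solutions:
 h(x) = C1 + C2*erfi(sqrt(42)*x/14)


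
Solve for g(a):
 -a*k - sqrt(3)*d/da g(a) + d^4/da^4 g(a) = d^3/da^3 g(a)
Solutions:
 g(a) = C1 + C2*exp(a*(-2^(2/3)*(2 + 27*sqrt(3) + sqrt(-4 + (2 + 27*sqrt(3))^2))^(1/3) - 2*2^(1/3)/(2 + 27*sqrt(3) + sqrt(-4 + (2 + 27*sqrt(3))^2))^(1/3) + 4)/12)*sin(2^(1/3)*sqrt(3)*a*(-2^(1/3)*(2 + 27*sqrt(3) + sqrt(-4 + 729*(-sqrt(3) - 2/27)^2))^(1/3) + 2/(2 + 27*sqrt(3) + sqrt(-4 + 729*(-sqrt(3) - 2/27)^2))^(1/3))/12) + C3*exp(a*(-2^(2/3)*(2 + 27*sqrt(3) + sqrt(-4 + (2 + 27*sqrt(3))^2))^(1/3) - 2*2^(1/3)/(2 + 27*sqrt(3) + sqrt(-4 + (2 + 27*sqrt(3))^2))^(1/3) + 4)/12)*cos(2^(1/3)*sqrt(3)*a*(-2^(1/3)*(2 + 27*sqrt(3) + sqrt(-4 + 729*(-sqrt(3) - 2/27)^2))^(1/3) + 2/(2 + 27*sqrt(3) + sqrt(-4 + 729*(-sqrt(3) - 2/27)^2))^(1/3))/12) + C4*exp(a*(2*2^(1/3)/(2 + 27*sqrt(3) + sqrt(-4 + (2 + 27*sqrt(3))^2))^(1/3) + 2 + 2^(2/3)*(2 + 27*sqrt(3) + sqrt(-4 + (2 + 27*sqrt(3))^2))^(1/3))/6) - sqrt(3)*a^2*k/6


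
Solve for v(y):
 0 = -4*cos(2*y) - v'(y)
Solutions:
 v(y) = C1 - 2*sin(2*y)


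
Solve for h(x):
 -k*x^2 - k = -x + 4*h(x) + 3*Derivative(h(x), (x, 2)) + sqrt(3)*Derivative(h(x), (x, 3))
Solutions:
 h(x) = C1*exp(x*(-2*sqrt(3) + 3^(2/3)/(12 + 7*sqrt(3))^(1/3) + 3^(1/3)*(12 + 7*sqrt(3))^(1/3))/6)*sin(3^(1/6)*x*(-3^(2/3)*(12 + 7*sqrt(3))^(1/3) + 3/(12 + 7*sqrt(3))^(1/3))/6) + C2*exp(x*(-2*sqrt(3) + 3^(2/3)/(12 + 7*sqrt(3))^(1/3) + 3^(1/3)*(12 + 7*sqrt(3))^(1/3))/6)*cos(3^(1/6)*x*(-3^(2/3)*(12 + 7*sqrt(3))^(1/3) + 3/(12 + 7*sqrt(3))^(1/3))/6) + C3*exp(-x*(3^(2/3)/(12 + 7*sqrt(3))^(1/3) + sqrt(3) + 3^(1/3)*(12 + 7*sqrt(3))^(1/3))/3) - k*x^2/4 + k/8 + x/4


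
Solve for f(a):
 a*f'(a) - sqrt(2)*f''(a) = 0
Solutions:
 f(a) = C1 + C2*erfi(2^(1/4)*a/2)


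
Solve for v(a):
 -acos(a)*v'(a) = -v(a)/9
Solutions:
 v(a) = C1*exp(Integral(1/acos(a), a)/9)


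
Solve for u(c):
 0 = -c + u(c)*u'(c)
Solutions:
 u(c) = -sqrt(C1 + c^2)
 u(c) = sqrt(C1 + c^2)


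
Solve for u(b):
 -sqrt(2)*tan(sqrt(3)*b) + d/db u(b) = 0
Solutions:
 u(b) = C1 - sqrt(6)*log(cos(sqrt(3)*b))/3


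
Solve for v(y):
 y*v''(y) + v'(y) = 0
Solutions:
 v(y) = C1 + C2*log(y)


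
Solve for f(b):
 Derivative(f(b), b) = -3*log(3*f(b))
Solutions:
 Integral(1/(log(_y) + log(3)), (_y, f(b)))/3 = C1 - b


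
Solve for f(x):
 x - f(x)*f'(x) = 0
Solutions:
 f(x) = -sqrt(C1 + x^2)
 f(x) = sqrt(C1 + x^2)


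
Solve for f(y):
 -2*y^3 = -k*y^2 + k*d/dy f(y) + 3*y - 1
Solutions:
 f(y) = C1 + y^3/3 - y^4/(2*k) - 3*y^2/(2*k) + y/k


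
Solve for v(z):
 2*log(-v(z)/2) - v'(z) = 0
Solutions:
 -Integral(1/(log(-_y) - log(2)), (_y, v(z)))/2 = C1 - z


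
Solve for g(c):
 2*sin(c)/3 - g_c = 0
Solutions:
 g(c) = C1 - 2*cos(c)/3


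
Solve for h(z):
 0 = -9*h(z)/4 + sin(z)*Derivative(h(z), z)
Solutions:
 h(z) = C1*(cos(z) - 1)^(9/8)/(cos(z) + 1)^(9/8)


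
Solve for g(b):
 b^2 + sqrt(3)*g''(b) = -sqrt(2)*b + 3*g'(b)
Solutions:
 g(b) = C1 + C2*exp(sqrt(3)*b) + b^3/9 + sqrt(3)*b^2/9 + sqrt(2)*b^2/6 + 2*b/9 + sqrt(6)*b/9


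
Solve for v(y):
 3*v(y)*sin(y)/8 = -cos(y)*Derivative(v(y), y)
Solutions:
 v(y) = C1*cos(y)^(3/8)


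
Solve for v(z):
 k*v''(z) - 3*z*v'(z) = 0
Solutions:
 v(z) = C1 + C2*erf(sqrt(6)*z*sqrt(-1/k)/2)/sqrt(-1/k)


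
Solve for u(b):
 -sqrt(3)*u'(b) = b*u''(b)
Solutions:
 u(b) = C1 + C2*b^(1 - sqrt(3))


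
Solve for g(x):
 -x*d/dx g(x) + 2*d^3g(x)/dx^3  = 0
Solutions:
 g(x) = C1 + Integral(C2*airyai(2^(2/3)*x/2) + C3*airybi(2^(2/3)*x/2), x)


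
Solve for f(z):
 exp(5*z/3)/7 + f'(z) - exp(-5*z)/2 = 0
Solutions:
 f(z) = C1 - 3*exp(5*z/3)/35 - exp(-5*z)/10


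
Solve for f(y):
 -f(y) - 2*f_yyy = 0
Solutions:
 f(y) = C3*exp(-2^(2/3)*y/2) + (C1*sin(2^(2/3)*sqrt(3)*y/4) + C2*cos(2^(2/3)*sqrt(3)*y/4))*exp(2^(2/3)*y/4)


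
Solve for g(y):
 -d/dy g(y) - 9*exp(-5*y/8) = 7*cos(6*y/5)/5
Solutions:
 g(y) = C1 - 7*sin(6*y/5)/6 + 72*exp(-5*y/8)/5


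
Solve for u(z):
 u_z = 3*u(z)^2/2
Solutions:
 u(z) = -2/(C1 + 3*z)


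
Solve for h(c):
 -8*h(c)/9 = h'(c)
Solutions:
 h(c) = C1*exp(-8*c/9)


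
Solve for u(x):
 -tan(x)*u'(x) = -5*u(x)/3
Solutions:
 u(x) = C1*sin(x)^(5/3)


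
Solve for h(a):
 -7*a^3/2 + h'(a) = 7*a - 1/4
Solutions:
 h(a) = C1 + 7*a^4/8 + 7*a^2/2 - a/4


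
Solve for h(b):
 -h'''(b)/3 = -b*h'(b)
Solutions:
 h(b) = C1 + Integral(C2*airyai(3^(1/3)*b) + C3*airybi(3^(1/3)*b), b)


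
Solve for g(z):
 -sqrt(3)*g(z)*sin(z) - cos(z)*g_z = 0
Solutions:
 g(z) = C1*cos(z)^(sqrt(3))


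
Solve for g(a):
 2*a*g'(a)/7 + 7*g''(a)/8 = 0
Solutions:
 g(a) = C1 + C2*erf(2*sqrt(2)*a/7)


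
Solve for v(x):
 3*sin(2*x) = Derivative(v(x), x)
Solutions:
 v(x) = C1 - 3*cos(2*x)/2


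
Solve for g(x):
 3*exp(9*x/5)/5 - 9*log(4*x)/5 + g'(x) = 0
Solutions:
 g(x) = C1 + 9*x*log(x)/5 + 9*x*(-1 + 2*log(2))/5 - exp(9*x/5)/3


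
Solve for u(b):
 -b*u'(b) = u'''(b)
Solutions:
 u(b) = C1 + Integral(C2*airyai(-b) + C3*airybi(-b), b)


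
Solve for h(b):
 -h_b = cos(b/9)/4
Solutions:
 h(b) = C1 - 9*sin(b/9)/4


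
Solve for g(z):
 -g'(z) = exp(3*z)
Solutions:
 g(z) = C1 - exp(3*z)/3


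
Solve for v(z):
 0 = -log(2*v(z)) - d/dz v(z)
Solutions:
 Integral(1/(log(_y) + log(2)), (_y, v(z))) = C1 - z


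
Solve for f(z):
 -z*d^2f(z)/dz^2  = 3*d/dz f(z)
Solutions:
 f(z) = C1 + C2/z^2


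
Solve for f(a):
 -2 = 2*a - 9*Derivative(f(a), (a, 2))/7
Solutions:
 f(a) = C1 + C2*a + 7*a^3/27 + 7*a^2/9


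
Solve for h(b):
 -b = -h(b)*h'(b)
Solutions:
 h(b) = -sqrt(C1 + b^2)
 h(b) = sqrt(C1 + b^2)


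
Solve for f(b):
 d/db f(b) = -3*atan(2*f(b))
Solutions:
 Integral(1/atan(2*_y), (_y, f(b))) = C1 - 3*b


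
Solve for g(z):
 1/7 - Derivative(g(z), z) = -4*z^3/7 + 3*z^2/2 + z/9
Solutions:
 g(z) = C1 + z^4/7 - z^3/2 - z^2/18 + z/7


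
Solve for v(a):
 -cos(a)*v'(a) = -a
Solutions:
 v(a) = C1 + Integral(a/cos(a), a)


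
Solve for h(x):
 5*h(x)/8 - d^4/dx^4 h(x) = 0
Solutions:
 h(x) = C1*exp(-10^(1/4)*x/2) + C2*exp(10^(1/4)*x/2) + C3*sin(10^(1/4)*x/2) + C4*cos(10^(1/4)*x/2)


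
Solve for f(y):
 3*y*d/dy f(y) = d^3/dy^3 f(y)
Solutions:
 f(y) = C1 + Integral(C2*airyai(3^(1/3)*y) + C3*airybi(3^(1/3)*y), y)


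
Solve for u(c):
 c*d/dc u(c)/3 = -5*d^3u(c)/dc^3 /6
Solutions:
 u(c) = C1 + Integral(C2*airyai(-2^(1/3)*5^(2/3)*c/5) + C3*airybi(-2^(1/3)*5^(2/3)*c/5), c)


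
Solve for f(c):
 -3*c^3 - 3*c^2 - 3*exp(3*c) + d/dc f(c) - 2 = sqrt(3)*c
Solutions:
 f(c) = C1 + 3*c^4/4 + c^3 + sqrt(3)*c^2/2 + 2*c + exp(3*c)


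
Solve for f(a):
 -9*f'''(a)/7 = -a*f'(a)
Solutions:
 f(a) = C1 + Integral(C2*airyai(21^(1/3)*a/3) + C3*airybi(21^(1/3)*a/3), a)


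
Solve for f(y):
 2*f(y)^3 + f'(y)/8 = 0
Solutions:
 f(y) = -sqrt(2)*sqrt(-1/(C1 - 16*y))/2
 f(y) = sqrt(2)*sqrt(-1/(C1 - 16*y))/2


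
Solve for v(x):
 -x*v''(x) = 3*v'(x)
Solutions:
 v(x) = C1 + C2/x^2


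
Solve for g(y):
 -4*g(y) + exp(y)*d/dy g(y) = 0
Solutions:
 g(y) = C1*exp(-4*exp(-y))


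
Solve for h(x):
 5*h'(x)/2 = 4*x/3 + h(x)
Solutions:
 h(x) = C1*exp(2*x/5) - 4*x/3 - 10/3


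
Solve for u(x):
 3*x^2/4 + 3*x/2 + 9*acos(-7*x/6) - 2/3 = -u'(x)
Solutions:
 u(x) = C1 - x^3/4 - 3*x^2/4 - 9*x*acos(-7*x/6) + 2*x/3 - 9*sqrt(36 - 49*x^2)/7


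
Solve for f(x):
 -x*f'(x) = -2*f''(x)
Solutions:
 f(x) = C1 + C2*erfi(x/2)


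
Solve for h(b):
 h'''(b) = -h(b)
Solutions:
 h(b) = C3*exp(-b) + (C1*sin(sqrt(3)*b/2) + C2*cos(sqrt(3)*b/2))*exp(b/2)


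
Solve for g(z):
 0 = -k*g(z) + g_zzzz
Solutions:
 g(z) = C1*exp(-k^(1/4)*z) + C2*exp(k^(1/4)*z) + C3*exp(-I*k^(1/4)*z) + C4*exp(I*k^(1/4)*z)


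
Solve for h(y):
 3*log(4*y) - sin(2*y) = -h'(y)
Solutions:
 h(y) = C1 - 3*y*log(y) - 6*y*log(2) + 3*y - cos(2*y)/2


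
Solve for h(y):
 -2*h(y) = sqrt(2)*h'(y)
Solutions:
 h(y) = C1*exp(-sqrt(2)*y)


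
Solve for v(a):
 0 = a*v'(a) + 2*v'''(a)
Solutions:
 v(a) = C1 + Integral(C2*airyai(-2^(2/3)*a/2) + C3*airybi(-2^(2/3)*a/2), a)


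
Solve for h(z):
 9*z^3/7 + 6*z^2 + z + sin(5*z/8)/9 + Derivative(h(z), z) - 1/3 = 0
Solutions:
 h(z) = C1 - 9*z^4/28 - 2*z^3 - z^2/2 + z/3 + 8*cos(5*z/8)/45


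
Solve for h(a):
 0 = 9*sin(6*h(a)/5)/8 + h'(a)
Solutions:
 9*a/8 + 5*log(cos(6*h(a)/5) - 1)/12 - 5*log(cos(6*h(a)/5) + 1)/12 = C1


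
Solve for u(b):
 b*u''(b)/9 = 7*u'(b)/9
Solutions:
 u(b) = C1 + C2*b^8


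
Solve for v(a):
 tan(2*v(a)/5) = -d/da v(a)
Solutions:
 v(a) = -5*asin(C1*exp(-2*a/5))/2 + 5*pi/2
 v(a) = 5*asin(C1*exp(-2*a/5))/2


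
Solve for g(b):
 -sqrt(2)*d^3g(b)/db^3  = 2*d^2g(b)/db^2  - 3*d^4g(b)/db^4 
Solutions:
 g(b) = C1 + C2*b + C3*exp(b*(sqrt(2) + sqrt(26))/6) + C4*exp(b*(-sqrt(26) + sqrt(2))/6)


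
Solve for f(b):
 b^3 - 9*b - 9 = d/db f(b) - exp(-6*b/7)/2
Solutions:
 f(b) = C1 + b^4/4 - 9*b^2/2 - 9*b - 7*exp(-6*b/7)/12
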